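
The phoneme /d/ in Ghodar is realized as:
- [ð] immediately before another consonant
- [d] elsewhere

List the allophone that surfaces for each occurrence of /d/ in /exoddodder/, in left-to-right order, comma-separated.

[ð], [d], [ð], [d]

Occurrence 1 (position 4): immediately before another consonant → [ð].
Occurrence 2 (position 5): no conditioning environment matches → elsewhere allophone [d].
Occurrence 3 (position 7): immediately before another consonant → [ð].
Occurrence 4 (position 8): no conditioning environment matches → elsewhere allophone [d].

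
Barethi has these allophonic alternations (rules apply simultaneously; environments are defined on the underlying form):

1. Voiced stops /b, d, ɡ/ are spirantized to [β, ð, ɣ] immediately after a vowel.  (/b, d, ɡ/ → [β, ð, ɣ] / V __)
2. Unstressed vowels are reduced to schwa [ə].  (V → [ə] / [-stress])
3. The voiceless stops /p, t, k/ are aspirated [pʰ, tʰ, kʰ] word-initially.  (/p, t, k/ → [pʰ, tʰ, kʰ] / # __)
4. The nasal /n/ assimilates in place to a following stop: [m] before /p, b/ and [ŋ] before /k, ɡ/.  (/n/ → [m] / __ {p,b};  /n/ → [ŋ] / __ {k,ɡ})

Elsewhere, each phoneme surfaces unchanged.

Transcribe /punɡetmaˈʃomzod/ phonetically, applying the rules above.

[pʰəŋɡətməˈʃomzəð]

/p/ meets the environment for rule 3 (word-initially) → [pʰ].
/u/ (between /p/ and /n/): in an unstressed syllable, so rule 2 applies → [ə].
Rule 4 applies to /n/ (between /u/ and /ɡ/: before a labial or velar stop) → [ŋ].
/ɡ/ (between /n/ and /e/) is in the target of rule 1 but the environment (immediately after a vowel) is not met → [ɡ].
/e/ — between /ɡ/ and /t/, in an unstressed syllable — surfaces as [ə] (rule 2).
/t/ — between /e/ and /m/; rule 3 does not apply here → [t].
/m/ (between /t/ and /a/) is unaffected → [m].
Rule 2 applies to /a/ (between /m/ and /ʃ/: in an unstressed syllable) → [ə].
/ʃ/ stays [ʃ].
/o/ (between /ʃ/ and /m/) fails the environment for rule 2, so it stays [o].
/m/ — not in any rule's target class → [m].
/z/ stays [z].
/o/ — between /z/ and /d/, in an unstressed syllable — surfaces as [ə] (rule 2).
/d/ meets the environment for rule 1 (immediately after a vowel) → [ð].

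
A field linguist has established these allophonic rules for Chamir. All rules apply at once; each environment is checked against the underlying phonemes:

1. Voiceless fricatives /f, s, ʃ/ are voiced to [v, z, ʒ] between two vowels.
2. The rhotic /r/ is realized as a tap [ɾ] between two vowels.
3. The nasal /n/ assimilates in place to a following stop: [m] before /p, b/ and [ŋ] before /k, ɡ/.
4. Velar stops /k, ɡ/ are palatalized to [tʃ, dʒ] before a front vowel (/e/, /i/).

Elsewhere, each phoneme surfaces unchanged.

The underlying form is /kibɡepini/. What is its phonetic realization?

/k/ meets the environment for rule 4 (before a front vowel) → [tʃ].
/ɡ/ (between /b/ and /e/): before a front vowel, so rule 4 applies → [dʒ].
/n/ (between /i/ and /i/): rule 3 targets it, but not before a labial or velar stop → unchanged [n].

[tʃibdʒepini]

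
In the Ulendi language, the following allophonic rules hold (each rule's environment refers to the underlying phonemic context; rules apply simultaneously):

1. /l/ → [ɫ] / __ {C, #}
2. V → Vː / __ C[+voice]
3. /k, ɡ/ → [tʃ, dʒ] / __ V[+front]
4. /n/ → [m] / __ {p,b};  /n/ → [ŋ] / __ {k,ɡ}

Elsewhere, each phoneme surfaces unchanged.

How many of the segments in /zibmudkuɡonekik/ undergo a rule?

Segments that undergo a rule: /i/ → [iː] (rule 2); /u/ → [uː] (rule 2); /u/ → [uː] (rule 2); /o/ → [oː] (rule 2); /k/ → [tʃ] (rule 3).
All other segments surface unchanged.

5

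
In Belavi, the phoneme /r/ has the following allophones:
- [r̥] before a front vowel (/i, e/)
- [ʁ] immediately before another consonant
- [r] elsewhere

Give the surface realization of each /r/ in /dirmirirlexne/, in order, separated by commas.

[ʁ], [r̥], [ʁ]

Occurrence 1 (position 3): immediately before another consonant → [ʁ].
Occurrence 2 (position 6): before a front vowel (/i, e/) → [r̥].
Occurrence 3 (position 8): immediately before another consonant → [ʁ].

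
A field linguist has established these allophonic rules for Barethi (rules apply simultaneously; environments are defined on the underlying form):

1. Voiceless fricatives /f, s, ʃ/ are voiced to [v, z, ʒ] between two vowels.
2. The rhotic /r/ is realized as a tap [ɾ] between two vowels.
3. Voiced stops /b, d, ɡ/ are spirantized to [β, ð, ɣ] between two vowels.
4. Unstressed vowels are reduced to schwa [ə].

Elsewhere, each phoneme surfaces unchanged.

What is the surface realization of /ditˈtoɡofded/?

/d/ (word-initial): rule 3 targets it, but not between two vowels → unchanged [d].
Rule 4 applies to /i/ (between /d/ and /t/: in an unstressed syllable) → [ə].
/t/ (between /i/ and /t/) is unaffected → [t].
/t/ (between /t/ and /o/): no rule targets it → [t].
/o/ (between /t/ and /ɡ/) is in the target of rule 4 but the environment (in an unstressed syllable) is not met → [o].
Rule 3 applies to /ɡ/ (between /o/ and /o/: between two vowels) → [ɣ].
/o/ — between /ɡ/ and /f/, in an unstressed syllable — surfaces as [ə] (rule 4).
/f/ (between /o/ and /d/) fails the environment for rule 1, so it stays [f].
/d/ (between /f/ and /e/) is in the target of rule 3 but the environment (between two vowels) is not met → [d].
Rule 4 applies to /e/ (between /d/ and /d/: in an unstressed syllable) → [ə].
/d/ (word-final) is in the target of rule 3 but the environment (between two vowels) is not met → [d].

[dətˈtoɣəfdəd]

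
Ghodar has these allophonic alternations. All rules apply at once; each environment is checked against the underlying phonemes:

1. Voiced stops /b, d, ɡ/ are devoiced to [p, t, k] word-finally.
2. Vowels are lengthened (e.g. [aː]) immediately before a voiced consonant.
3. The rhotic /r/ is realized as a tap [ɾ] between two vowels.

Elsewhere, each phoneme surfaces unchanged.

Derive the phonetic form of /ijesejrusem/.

/i/ (word-initial): before a voiced consonant, so rule 2 applies → [iː].
/j/ (between /i/ and /e/): no rule targets it → [j].
/e/ (between /j/ and /s/) is in the target of rule 2 but the environment (before a voiced consonant) is not met → [e].
/s/ (between /e/ and /e/): no rule targets it → [s].
/e/ (between /s/ and /j/) occurs before a voiced consonant → [eː] by rule 2.
/j/ — not in any rule's target class → [j].
/r/ (between /j/ and /u/): rule 3 targets it, but not between two vowels → unchanged [r].
/u/ (between /r/ and /s/) is in the target of rule 2 but the environment (before a voiced consonant) is not met → [u].
/s/ (between /u/ and /e/): no rule targets it → [s].
/e/ meets the environment for rule 2 (before a voiced consonant) → [eː].
/m/ (word-final): no rule targets it → [m].

[iːjeseːjruseːm]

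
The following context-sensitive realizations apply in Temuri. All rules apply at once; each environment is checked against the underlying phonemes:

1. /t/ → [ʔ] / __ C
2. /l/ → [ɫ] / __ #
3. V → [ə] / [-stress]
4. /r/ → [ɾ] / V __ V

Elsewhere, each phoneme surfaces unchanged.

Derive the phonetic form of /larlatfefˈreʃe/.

[lərləʔfəfˈreʃə]

/l/ (word-initial) fails the environment for rule 2, so it stays [l].
Rule 3 applies to /a/ (between /l/ and /r/: in an unstressed syllable) → [ə].
/r/ — between /a/ and /l/; rule 4 does not apply here → [r].
/l/ (between /r/ and /a/) is in the target of rule 2 but the environment (word-finally) is not met → [l].
Rule 3 applies to /a/ (between /l/ and /t/: in an unstressed syllable) → [ə].
/t/ — between /a/ and /f/, immediately before a consonant — surfaces as [ʔ] (rule 1).
Rule 3 applies to /e/ (between /f/ and /f/: in an unstressed syllable) → [ə].
/r/ (between /f/ and /e/): rule 4 targets it, but not between two vowels → unchanged [r].
/e/ (between /r/ and /ʃ/): rule 3 targets it, but not in an unstressed syllable → unchanged [e].
/e/ — word-final, in an unstressed syllable — surfaces as [ə] (rule 3).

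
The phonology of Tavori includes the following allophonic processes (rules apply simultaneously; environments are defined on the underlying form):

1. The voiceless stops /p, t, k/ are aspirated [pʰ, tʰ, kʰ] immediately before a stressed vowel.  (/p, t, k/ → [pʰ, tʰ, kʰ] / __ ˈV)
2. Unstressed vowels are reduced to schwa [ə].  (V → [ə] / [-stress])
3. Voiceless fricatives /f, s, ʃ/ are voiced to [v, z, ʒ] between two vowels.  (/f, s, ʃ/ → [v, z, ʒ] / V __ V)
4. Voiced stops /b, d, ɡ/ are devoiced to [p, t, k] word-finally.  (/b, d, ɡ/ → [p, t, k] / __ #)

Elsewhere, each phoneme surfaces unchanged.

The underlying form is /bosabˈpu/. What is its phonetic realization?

[bəzəbˈpʰu]

/b/ (word-initial) is in the target of rule 4 but the environment (word-finally) is not met → [b].
/o/ (between /b/ and /s/): in an unstressed syllable, so rule 2 applies → [ə].
/s/ (between /o/ and /a/) occurs between two vowels → [z] by rule 3.
/a/ meets the environment for rule 2 (in an unstressed syllable) → [ə].
/b/ (between /a/ and /p/) fails the environment for rule 4, so it stays [b].
/p/ (between /b/ and /u/): immediately before a stressed vowel, so rule 1 applies → [pʰ].
/u/ — word-final; rule 2 does not apply here → [u].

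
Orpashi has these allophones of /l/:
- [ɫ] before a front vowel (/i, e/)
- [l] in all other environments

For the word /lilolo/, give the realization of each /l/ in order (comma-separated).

[ɫ], [l], [l]

Occurrence 1 (position 1): before a front vowel (/i, e/) → [ɫ].
Occurrence 2 (position 3): no conditioning environment matches → elsewhere allophone [l].
Occurrence 3 (position 5): no conditioning environment matches → elsewhere allophone [l].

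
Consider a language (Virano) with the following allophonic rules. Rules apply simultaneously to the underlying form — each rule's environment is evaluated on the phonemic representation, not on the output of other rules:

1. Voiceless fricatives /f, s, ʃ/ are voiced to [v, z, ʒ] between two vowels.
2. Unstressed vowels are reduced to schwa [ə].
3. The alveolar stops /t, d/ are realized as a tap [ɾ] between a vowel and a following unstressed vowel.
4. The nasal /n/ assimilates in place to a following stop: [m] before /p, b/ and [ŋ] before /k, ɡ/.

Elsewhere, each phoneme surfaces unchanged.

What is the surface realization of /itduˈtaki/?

/i/ — word-initial, in an unstressed syllable — surfaces as [ə] (rule 2).
/t/ (between /i/ and /d/) fails the environment for rule 3, so it stays [t].
/d/ (between /t/ and /u/) is in the target of rule 3 but the environment (between a vowel and a following unstressed vowel) is not met → [d].
/u/ (between /d/ and /t/) occurs in an unstressed syllable → [ə] by rule 2.
/t/ — between /u/ and /a/; rule 3 does not apply here → [t].
/a/ (between /t/ and /k/): rule 2 targets it, but not in an unstressed syllable → unchanged [a].
/k/ stays [k].
/i/ — word-final, in an unstressed syllable — surfaces as [ə] (rule 2).

[ətdəˈtakə]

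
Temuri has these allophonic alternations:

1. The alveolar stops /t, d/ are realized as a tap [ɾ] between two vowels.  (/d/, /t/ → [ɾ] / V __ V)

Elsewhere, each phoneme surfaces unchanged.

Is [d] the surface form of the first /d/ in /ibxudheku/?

/d/ (between /u/ and /h/): rule 1 targets it, but not between two vowels → unchanged [d].
The actual realization is [d], which matches [d].

Yes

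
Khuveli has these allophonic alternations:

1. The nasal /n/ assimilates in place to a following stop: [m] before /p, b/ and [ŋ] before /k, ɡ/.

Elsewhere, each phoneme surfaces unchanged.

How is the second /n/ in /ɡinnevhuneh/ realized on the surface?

[n]

/n/ (between /n/ and /e/): rule 1 targets it, but not before a labial or velar stop → unchanged [n].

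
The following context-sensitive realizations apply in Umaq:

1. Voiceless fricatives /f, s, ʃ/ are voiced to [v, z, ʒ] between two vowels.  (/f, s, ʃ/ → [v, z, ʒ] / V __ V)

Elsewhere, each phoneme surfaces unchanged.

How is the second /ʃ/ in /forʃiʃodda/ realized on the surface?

[ʒ]

/ʃ/ — between /i/ and /o/, between two vowels — surfaces as [ʒ] (rule 1).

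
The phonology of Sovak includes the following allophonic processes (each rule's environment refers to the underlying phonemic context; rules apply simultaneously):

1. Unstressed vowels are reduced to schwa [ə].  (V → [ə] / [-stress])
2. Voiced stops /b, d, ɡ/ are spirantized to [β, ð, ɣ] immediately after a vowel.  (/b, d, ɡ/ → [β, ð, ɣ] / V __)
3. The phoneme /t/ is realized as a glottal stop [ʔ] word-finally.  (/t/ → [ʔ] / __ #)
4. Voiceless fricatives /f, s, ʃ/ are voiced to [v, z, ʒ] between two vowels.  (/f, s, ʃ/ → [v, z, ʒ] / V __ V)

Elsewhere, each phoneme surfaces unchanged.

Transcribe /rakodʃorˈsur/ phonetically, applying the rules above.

/r/ — not in any rule's target class → [r].
/a/ meets the environment for rule 1 (in an unstressed syllable) → [ə].
/k/ — not in any rule's target class → [k].
/o/ — between /k/ and /d/, in an unstressed syllable — surfaces as [ə] (rule 1).
/d/ (between /o/ and /ʃ/): immediately after a vowel, so rule 2 applies → [ð].
/ʃ/ (between /d/ and /o/): rule 4 targets it, but not between two vowels → unchanged [ʃ].
/o/ (between /ʃ/ and /r/) occurs in an unstressed syllable → [ə] by rule 1.
/r/ stays [r].
/s/ (between /r/ and /u/) fails the environment for rule 4, so it stays [s].
/u/ (between /s/ and /r/) fails the environment for rule 1, so it stays [u].
/r/ (word-final): no rule targets it → [r].

[rəkəðʃərˈsur]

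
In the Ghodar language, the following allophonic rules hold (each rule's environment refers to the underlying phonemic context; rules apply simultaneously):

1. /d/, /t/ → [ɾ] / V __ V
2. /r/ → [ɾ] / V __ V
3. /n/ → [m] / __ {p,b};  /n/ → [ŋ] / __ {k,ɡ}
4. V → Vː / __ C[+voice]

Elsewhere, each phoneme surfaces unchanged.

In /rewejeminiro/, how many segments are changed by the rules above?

Segments that undergo a rule: /e/ → [eː] (rule 4); /e/ → [eː] (rule 4); /e/ → [eː] (rule 4); /i/ → [iː] (rule 4); /i/ → [iː] (rule 4); /r/ → [ɾ] (rule 2).
All other segments surface unchanged.

6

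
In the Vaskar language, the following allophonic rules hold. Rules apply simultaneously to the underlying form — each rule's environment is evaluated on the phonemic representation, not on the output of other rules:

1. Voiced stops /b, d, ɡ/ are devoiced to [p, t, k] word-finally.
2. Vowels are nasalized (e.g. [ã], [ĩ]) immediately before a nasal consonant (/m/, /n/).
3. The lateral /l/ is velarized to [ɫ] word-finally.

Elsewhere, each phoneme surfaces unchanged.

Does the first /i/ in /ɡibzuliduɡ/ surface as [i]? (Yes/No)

/i/ (between /ɡ/ and /b/) is in the target of rule 2 but the environment (before a nasal consonant) is not met → [i].
The actual realization is [i], which matches [i].

Yes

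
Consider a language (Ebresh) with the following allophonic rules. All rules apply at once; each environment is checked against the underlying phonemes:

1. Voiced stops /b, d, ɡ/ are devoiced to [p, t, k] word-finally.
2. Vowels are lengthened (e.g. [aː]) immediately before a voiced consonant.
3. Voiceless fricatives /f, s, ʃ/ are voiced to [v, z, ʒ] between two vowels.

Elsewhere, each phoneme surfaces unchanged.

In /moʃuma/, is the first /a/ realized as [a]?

Yes

/a/ (word-final): rule 2 targets it, but not before a voiced consonant → unchanged [a].
The actual realization is [a], which matches [a].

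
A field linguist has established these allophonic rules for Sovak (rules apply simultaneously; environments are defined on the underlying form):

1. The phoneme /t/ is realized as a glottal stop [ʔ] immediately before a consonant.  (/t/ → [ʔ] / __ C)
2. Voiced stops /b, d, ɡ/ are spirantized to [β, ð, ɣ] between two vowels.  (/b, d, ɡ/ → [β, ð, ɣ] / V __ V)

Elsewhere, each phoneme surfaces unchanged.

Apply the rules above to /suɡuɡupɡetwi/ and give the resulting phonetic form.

/s/ — not in any rule's target class → [s].
/u/ stays [u].
/ɡ/ (between /u/ and /u/) occurs between two vowels → [ɣ] by rule 2.
/u/ (between /ɡ/ and /ɡ/) is unaffected → [u].
/ɡ/ (between /u/ and /u/) occurs between two vowels → [ɣ] by rule 2.
/u/ stays [u].
/p/ (between /u/ and /ɡ/) is unaffected → [p].
/ɡ/ (between /p/ and /e/) is in the target of rule 2 but the environment (between two vowels) is not met → [ɡ].
/e/ (between /ɡ/ and /t/): no rule targets it → [e].
/t/ (between /e/ and /w/): immediately before a consonant, so rule 1 applies → [ʔ].
/w/ — not in any rule's target class → [w].
/i/ (word-final): no rule targets it → [i].

[suɣuɣupɡeʔwi]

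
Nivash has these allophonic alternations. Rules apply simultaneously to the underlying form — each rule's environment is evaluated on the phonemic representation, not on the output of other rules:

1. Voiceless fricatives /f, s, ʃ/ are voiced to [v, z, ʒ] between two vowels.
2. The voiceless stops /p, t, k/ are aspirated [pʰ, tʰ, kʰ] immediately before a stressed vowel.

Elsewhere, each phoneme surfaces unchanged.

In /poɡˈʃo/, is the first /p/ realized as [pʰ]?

/p/ (word-initial): rule 2 targets it, but not immediately before a stressed vowel → unchanged [p].
The actual realization is [p], not [pʰ].

No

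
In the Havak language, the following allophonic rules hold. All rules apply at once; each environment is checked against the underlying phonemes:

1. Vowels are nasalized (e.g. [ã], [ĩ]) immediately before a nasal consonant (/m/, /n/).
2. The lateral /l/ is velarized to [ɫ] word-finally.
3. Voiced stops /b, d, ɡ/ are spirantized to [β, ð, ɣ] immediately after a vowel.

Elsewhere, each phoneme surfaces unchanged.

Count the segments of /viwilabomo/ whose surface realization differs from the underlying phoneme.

Segments that undergo a rule: /b/ → [β] (rule 3); /o/ → [õ] (rule 1).
All other segments surface unchanged.

2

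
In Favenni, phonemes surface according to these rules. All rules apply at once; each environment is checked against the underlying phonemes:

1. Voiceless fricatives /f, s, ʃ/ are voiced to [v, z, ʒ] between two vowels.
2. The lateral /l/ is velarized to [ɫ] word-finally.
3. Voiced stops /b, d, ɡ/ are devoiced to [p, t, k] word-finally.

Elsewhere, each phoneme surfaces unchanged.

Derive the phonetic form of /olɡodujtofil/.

/o/ — not in any rule's target class → [o].
/l/ (between /o/ and /ɡ/): rule 2 targets it, but not word-finally → unchanged [l].
/ɡ/ (between /l/ and /o/) fails the environment for rule 3, so it stays [ɡ].
/o/ — not in any rule's target class → [o].
/d/ (between /o/ and /u/) fails the environment for rule 3, so it stays [d].
/u/ (between /d/ and /j/) is unaffected → [u].
/j/ — not in any rule's target class → [j].
/t/ (between /j/ and /o/) is unaffected → [t].
/o/ (between /t/ and /f/) is unaffected → [o].
/f/ (between /o/ and /i/): between two vowels, so rule 1 applies → [v].
/i/ (between /f/ and /l/): no rule targets it → [i].
/l/ meets the environment for rule 2 (word-finally) → [ɫ].

[olɡodujtoviɫ]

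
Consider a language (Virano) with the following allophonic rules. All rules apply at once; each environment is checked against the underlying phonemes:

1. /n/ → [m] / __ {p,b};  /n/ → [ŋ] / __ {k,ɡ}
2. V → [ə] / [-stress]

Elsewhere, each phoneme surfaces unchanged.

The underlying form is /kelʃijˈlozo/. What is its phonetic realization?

/e/ (between /k/ and /l/): in an unstressed syllable, so rule 2 applies → [ə].
/i/ — between /ʃ/ and /j/, in an unstressed syllable — surfaces as [ə] (rule 2).
/o/ (between /l/ and /z/): rule 2 targets it, but not in an unstressed syllable → unchanged [o].
/o/ meets the environment for rule 2 (in an unstressed syllable) → [ə].

[kəlʃəjˈlozə]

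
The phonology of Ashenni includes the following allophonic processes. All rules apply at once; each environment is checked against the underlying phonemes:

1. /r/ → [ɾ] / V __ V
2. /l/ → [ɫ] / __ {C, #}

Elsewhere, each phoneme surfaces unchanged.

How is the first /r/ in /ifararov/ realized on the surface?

Rule 1 applies to /r/ (between /a/ and /a/: between two vowels) → [ɾ].

[ɾ]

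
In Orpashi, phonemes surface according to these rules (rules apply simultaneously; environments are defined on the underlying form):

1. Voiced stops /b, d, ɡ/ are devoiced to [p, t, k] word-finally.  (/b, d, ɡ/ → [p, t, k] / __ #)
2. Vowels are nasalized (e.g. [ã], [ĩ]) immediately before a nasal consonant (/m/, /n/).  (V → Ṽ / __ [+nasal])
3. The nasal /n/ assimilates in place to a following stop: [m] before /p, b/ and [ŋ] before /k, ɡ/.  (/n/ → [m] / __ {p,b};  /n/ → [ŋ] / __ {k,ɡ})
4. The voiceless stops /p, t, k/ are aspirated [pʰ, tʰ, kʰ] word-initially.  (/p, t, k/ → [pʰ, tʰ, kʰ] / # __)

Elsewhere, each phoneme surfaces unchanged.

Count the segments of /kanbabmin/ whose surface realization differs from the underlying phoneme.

4

Segments that undergo a rule: /k/ → [kʰ] (rule 4); /a/ → [ã] (rule 2); /n/ → [m] (rule 3); /i/ → [ĩ] (rule 2).
All other segments surface unchanged.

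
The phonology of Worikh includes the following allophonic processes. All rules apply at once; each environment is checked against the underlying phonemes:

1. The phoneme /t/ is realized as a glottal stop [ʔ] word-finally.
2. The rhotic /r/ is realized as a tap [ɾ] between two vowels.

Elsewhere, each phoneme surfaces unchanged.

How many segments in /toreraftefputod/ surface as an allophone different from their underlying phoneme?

2

Segments that undergo a rule: /r/ → [ɾ] (rule 2); /r/ → [ɾ] (rule 2).
All other segments surface unchanged.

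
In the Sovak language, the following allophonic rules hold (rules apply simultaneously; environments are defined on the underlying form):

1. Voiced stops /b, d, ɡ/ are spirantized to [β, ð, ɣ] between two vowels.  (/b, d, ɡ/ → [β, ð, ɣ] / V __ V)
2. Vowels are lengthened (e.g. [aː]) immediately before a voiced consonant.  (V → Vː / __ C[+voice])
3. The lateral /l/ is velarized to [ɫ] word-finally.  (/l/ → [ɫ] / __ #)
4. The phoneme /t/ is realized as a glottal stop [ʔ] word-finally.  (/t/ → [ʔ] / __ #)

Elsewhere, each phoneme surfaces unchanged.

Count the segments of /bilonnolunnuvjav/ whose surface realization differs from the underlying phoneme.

Segments that undergo a rule: /i/ → [iː] (rule 2); /o/ → [oː] (rule 2); /o/ → [oː] (rule 2); /u/ → [uː] (rule 2); /u/ → [uː] (rule 2); /a/ → [aː] (rule 2).
All other segments surface unchanged.

6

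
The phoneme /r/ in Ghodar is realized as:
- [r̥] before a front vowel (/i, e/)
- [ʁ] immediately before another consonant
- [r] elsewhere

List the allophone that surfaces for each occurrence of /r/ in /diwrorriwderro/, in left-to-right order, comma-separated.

Occurrence 1 (position 4): no conditioning environment matches → elsewhere allophone [r].
Occurrence 2 (position 6): immediately before another consonant → [ʁ].
Occurrence 3 (position 7): before a front vowel (/i, e/) → [r̥].
Occurrence 4 (position 12): immediately before another consonant → [ʁ].
Occurrence 5 (position 13): no conditioning environment matches → elsewhere allophone [r].

[r], [ʁ], [r̥], [ʁ], [r]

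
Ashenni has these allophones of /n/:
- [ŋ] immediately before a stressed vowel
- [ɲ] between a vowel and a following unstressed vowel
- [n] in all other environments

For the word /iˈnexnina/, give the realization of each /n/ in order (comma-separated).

[ŋ], [n], [ɲ]

Occurrence 1 (position 2): immediately before a stressed vowel → [ŋ].
Occurrence 2 (position 5): no conditioning environment matches → elsewhere allophone [n].
Occurrence 3 (position 7): between a vowel and a following unstressed vowel → [ɲ].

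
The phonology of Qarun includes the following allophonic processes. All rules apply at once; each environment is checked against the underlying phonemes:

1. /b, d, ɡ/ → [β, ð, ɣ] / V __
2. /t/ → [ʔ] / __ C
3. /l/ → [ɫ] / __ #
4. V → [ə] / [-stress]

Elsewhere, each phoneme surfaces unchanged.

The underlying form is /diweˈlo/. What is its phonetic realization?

[dəwəˈlo]

/d/ — word-initial; rule 1 does not apply here → [d].
/i/ (between /d/ and /w/): in an unstressed syllable, so rule 4 applies → [ə].
/w/ stays [w].
/e/ meets the environment for rule 4 (in an unstressed syllable) → [ə].
/l/ (between /e/ and /o/): rule 3 targets it, but not word-finally → unchanged [l].
/o/ (word-final) is in the target of rule 4 but the environment (in an unstressed syllable) is not met → [o].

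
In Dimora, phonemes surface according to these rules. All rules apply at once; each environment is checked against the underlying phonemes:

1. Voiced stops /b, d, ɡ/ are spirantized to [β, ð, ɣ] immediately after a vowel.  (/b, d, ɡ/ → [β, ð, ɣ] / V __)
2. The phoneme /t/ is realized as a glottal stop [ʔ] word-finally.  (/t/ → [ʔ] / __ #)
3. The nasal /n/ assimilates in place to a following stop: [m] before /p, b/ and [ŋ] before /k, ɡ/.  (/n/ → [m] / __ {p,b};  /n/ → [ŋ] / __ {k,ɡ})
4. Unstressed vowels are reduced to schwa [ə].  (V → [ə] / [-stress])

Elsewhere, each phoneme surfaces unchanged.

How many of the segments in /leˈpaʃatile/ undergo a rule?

Segments that undergo a rule: /e/ → [ə] (rule 4); /a/ → [ə] (rule 4); /i/ → [ə] (rule 4); /e/ → [ə] (rule 4).
All other segments surface unchanged.

4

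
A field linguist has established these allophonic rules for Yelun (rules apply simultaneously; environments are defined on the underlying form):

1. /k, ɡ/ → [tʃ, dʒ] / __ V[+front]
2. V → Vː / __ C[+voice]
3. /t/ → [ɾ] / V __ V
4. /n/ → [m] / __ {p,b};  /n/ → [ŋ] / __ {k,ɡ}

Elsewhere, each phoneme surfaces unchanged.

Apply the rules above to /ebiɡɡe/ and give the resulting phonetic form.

/e/ (word-initial): before a voiced consonant, so rule 2 applies → [eː].
/i/ — between /b/ and /ɡ/, before a voiced consonant — surfaces as [iː] (rule 2).
/ɡ/ (between /i/ and /ɡ/): rule 1 targets it, but not before a front vowel → unchanged [ɡ].
/ɡ/ meets the environment for rule 1 (before a front vowel) → [dʒ].
/e/ — word-final; rule 2 does not apply here → [e].

[eːbiːɡdʒe]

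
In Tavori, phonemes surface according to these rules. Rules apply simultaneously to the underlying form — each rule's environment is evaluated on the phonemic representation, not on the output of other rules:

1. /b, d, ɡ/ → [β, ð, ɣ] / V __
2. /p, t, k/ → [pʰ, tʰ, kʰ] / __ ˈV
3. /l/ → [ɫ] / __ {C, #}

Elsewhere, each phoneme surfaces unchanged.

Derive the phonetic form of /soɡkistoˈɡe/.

/s/ — not in any rule's target class → [s].
/o/ (between /s/ and /ɡ/) is unaffected → [o].
/ɡ/ meets the environment for rule 1 (immediately after a vowel) → [ɣ].
/k/ (between /ɡ/ and /i/): rule 2 targets it, but not immediately before a stressed vowel → unchanged [k].
/i/ (between /k/ and /s/): no rule targets it → [i].
/s/ — not in any rule's target class → [s].
/t/ (between /s/ and /o/) fails the environment for rule 2, so it stays [t].
/o/ (between /t/ and /ɡ/): no rule targets it → [o].
/ɡ/ meets the environment for rule 1 (immediately after a vowel) → [ɣ].
/e/ (word-final): no rule targets it → [e].

[soɣkistoˈɣe]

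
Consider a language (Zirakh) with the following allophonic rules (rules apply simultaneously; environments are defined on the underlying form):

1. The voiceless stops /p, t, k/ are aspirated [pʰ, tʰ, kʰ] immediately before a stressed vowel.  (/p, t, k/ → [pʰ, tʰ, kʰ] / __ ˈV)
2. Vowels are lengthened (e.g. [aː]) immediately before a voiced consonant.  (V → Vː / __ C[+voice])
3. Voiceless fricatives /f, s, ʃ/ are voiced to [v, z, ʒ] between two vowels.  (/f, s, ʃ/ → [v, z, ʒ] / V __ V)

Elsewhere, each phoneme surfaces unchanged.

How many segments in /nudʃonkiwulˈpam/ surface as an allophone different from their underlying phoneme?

6

Segments that undergo a rule: /u/ → [uː] (rule 2); /o/ → [oː] (rule 2); /i/ → [iː] (rule 2); /u/ → [uː] (rule 2); /p/ → [pʰ] (rule 1); /a/ → [aː] (rule 2).
All other segments surface unchanged.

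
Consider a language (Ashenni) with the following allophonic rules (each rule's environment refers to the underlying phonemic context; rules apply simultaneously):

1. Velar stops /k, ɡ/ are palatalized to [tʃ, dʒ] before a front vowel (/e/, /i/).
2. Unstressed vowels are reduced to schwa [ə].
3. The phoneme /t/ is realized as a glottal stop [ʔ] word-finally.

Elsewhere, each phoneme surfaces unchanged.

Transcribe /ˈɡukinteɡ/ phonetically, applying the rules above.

[ˈɡutʃəntəɡ]

/ɡ/ — word-initial; rule 1 does not apply here → [ɡ].
/u/ (between /ɡ/ and /k/) fails the environment for rule 2, so it stays [u].
/k/ (between /u/ and /i/): before a front vowel, so rule 1 applies → [tʃ].
/i/ (between /k/ and /n/): in an unstressed syllable, so rule 2 applies → [ə].
/n/ (between /i/ and /t/): no rule targets it → [n].
/t/ — between /n/ and /e/; rule 3 does not apply here → [t].
/e/ — between /t/ and /ɡ/, in an unstressed syllable — surfaces as [ə] (rule 2).
/ɡ/ — word-final; rule 1 does not apply here → [ɡ].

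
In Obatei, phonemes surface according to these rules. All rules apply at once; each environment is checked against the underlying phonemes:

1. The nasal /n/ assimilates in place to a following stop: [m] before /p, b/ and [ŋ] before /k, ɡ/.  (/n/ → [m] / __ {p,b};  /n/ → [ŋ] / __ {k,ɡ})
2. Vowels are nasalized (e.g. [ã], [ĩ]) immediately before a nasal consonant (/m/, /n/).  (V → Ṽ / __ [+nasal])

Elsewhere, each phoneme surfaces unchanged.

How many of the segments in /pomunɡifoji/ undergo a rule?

3

Segments that undergo a rule: /o/ → [õ] (rule 2); /u/ → [ũ] (rule 2); /n/ → [ŋ] (rule 1).
All other segments surface unchanged.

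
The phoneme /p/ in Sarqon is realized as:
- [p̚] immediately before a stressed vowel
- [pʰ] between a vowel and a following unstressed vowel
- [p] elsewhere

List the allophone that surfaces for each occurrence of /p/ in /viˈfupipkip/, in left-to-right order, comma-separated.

Occurrence 1 (position 5): between a vowel and a following unstressed vowel → [pʰ].
Occurrence 2 (position 7): no conditioning environment matches → elsewhere allophone [p].
Occurrence 3 (position 10): no conditioning environment matches → elsewhere allophone [p].

[pʰ], [p], [p]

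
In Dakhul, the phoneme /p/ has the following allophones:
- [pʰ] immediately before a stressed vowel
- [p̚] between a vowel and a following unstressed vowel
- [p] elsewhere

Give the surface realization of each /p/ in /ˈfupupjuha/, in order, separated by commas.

Occurrence 1 (position 3): between a vowel and a following unstressed vowel → [p̚].
Occurrence 2 (position 5): no conditioning environment matches → elsewhere allophone [p].

[p̚], [p]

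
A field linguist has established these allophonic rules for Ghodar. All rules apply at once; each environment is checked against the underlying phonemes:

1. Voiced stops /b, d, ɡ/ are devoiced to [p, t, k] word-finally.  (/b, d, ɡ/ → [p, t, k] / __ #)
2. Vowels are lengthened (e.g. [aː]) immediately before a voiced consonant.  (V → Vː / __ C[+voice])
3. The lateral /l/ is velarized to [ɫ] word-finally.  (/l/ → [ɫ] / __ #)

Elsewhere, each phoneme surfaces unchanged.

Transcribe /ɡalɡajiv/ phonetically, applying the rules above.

[ɡaːlɡaːjiːv]

/ɡ/ — word-initial; rule 1 does not apply here → [ɡ].
/a/ (between /ɡ/ and /l/): before a voiced consonant, so rule 2 applies → [aː].
/l/ — between /a/ and /ɡ/; rule 3 does not apply here → [l].
/ɡ/ (between /l/ and /a/): rule 1 targets it, but not word-finally → unchanged [ɡ].
/a/ (between /ɡ/ and /j/): before a voiced consonant, so rule 2 applies → [aː].
/j/ — not in any rule's target class → [j].
/i/ (between /j/ and /v/) occurs before a voiced consonant → [iː] by rule 2.
/v/ (word-final) is unaffected → [v].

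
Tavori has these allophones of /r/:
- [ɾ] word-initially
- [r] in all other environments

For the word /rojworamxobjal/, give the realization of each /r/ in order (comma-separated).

[ɾ], [r]

Occurrence 1 (position 1): word-initially → [ɾ].
Occurrence 2 (position 6): no conditioning environment matches → elsewhere allophone [r].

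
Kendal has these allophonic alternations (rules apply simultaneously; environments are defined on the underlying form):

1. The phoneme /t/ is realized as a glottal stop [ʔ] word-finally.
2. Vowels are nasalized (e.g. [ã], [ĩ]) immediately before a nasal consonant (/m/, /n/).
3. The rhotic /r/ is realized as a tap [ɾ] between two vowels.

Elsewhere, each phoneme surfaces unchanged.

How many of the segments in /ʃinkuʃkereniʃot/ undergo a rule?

Segments that undergo a rule: /i/ → [ĩ] (rule 2); /r/ → [ɾ] (rule 3); /e/ → [ẽ] (rule 2); /t/ → [ʔ] (rule 1).
All other segments surface unchanged.

4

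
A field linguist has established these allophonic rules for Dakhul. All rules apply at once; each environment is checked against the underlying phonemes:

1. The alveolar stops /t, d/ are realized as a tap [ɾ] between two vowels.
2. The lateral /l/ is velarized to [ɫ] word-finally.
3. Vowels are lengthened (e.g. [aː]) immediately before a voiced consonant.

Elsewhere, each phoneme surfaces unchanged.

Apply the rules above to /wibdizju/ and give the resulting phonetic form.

/w/ (word-initial) is unaffected → [w].
Rule 3 applies to /i/ (between /w/ and /b/: before a voiced consonant) → [iː].
/b/ (between /i/ and /d/) is unaffected → [b].
/d/ (between /b/ and /i/) fails the environment for rule 1, so it stays [d].
/i/ (between /d/ and /z/): before a voiced consonant, so rule 3 applies → [iː].
/z/ (between /i/ and /j/) is unaffected → [z].
/j/ (between /z/ and /u/): no rule targets it → [j].
/u/ (word-final): rule 3 targets it, but not before a voiced consonant → unchanged [u].

[wiːbdiːzju]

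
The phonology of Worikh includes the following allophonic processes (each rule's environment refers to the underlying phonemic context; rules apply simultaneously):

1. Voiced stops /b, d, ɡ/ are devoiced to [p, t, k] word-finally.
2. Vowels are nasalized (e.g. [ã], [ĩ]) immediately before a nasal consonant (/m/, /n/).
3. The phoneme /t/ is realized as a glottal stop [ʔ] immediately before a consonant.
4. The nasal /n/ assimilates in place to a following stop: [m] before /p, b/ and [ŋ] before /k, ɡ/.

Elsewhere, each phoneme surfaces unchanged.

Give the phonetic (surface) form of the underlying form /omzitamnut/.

/o/ (word-initial): before a nasal consonant, so rule 2 applies → [õ].
/m/ — not in any rule's target class → [m].
/z/ stays [z].
/i/ (between /z/ and /t/) is in the target of rule 2 but the environment (before a nasal consonant) is not met → [i].
/t/ (between /i/ and /a/): rule 3 targets it, but not immediately before a consonant → unchanged [t].
/a/ (between /t/ and /m/) occurs before a nasal consonant → [ã] by rule 2.
/m/ (between /a/ and /n/): no rule targets it → [m].
/n/ (between /m/ and /u/) fails the environment for rule 4, so it stays [n].
/u/ (between /n/ and /t/): rule 2 targets it, but not before a nasal consonant → unchanged [u].
/t/ (word-final): rule 3 targets it, but not immediately before a consonant → unchanged [t].

[õmzitãmnut]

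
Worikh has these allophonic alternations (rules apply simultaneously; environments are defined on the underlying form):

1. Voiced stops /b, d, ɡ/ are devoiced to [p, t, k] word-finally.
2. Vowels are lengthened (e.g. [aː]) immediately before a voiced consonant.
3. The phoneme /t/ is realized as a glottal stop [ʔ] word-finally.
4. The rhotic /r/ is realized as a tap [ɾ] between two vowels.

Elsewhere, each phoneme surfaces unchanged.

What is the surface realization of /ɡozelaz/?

[ɡoːzeːlaːz]

/ɡ/ — word-initial; rule 1 does not apply here → [ɡ].
Rule 2 applies to /o/ (between /ɡ/ and /z/: before a voiced consonant) → [oː].
/z/ (between /o/ and /e/): no rule targets it → [z].
Rule 2 applies to /e/ (between /z/ and /l/: before a voiced consonant) → [eː].
/l/ (between /e/ and /a/): no rule targets it → [l].
/a/ (between /l/ and /z/): before a voiced consonant, so rule 2 applies → [aː].
/z/ (word-final): no rule targets it → [z].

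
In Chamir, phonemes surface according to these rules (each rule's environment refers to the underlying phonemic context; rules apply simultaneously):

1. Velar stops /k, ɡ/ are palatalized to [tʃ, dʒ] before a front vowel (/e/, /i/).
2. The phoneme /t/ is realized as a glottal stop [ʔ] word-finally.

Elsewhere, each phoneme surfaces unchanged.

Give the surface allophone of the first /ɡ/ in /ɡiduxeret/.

/ɡ/ (word-initial): before a front vowel, so rule 1 applies → [dʒ].

[dʒ]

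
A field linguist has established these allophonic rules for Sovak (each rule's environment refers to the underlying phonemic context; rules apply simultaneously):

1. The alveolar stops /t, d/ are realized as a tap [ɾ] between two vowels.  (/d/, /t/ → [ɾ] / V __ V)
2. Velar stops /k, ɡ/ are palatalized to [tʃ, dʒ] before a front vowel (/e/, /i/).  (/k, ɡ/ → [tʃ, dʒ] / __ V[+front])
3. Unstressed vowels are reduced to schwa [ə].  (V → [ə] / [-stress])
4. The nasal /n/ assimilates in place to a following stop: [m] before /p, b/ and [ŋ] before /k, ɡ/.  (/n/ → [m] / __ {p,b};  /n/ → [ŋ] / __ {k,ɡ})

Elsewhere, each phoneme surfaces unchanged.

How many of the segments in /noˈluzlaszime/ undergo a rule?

Segments that undergo a rule: /o/ → [ə] (rule 3); /a/ → [ə] (rule 3); /i/ → [ə] (rule 3); /e/ → [ə] (rule 3).
All other segments surface unchanged.

4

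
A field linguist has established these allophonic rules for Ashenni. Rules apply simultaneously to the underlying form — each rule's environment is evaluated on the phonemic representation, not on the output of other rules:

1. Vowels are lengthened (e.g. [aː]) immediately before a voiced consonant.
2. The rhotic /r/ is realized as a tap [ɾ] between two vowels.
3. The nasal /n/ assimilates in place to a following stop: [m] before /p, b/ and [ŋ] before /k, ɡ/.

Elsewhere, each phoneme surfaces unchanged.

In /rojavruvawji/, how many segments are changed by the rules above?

4

Segments that undergo a rule: /o/ → [oː] (rule 1); /a/ → [aː] (rule 1); /u/ → [uː] (rule 1); /a/ → [aː] (rule 1).
All other segments surface unchanged.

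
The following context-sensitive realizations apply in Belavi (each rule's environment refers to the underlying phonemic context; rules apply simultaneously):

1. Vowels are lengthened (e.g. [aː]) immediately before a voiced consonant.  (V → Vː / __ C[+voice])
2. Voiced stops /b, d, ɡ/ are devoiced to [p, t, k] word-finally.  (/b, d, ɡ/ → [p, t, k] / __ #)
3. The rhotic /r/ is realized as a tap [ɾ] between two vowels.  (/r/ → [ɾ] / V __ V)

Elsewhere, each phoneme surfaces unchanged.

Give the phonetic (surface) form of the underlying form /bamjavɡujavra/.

/b/ (word-initial) is in the target of rule 2 but the environment (word-finally) is not met → [b].
/a/ (between /b/ and /m/) occurs before a voiced consonant → [aː] by rule 1.
/m/ (between /a/ and /j/): no rule targets it → [m].
/j/ (between /m/ and /a/) is unaffected → [j].
/a/ meets the environment for rule 1 (before a voiced consonant) → [aː].
/v/ stays [v].
/ɡ/ (between /v/ and /u/) is in the target of rule 2 but the environment (word-finally) is not met → [ɡ].
/u/ — between /ɡ/ and /j/, before a voiced consonant — surfaces as [uː] (rule 1).
/j/ (between /u/ and /a/) is unaffected → [j].
/a/ — between /j/ and /v/, before a voiced consonant — surfaces as [aː] (rule 1).
/v/ — not in any rule's target class → [v].
/r/ (between /v/ and /a/) is in the target of rule 3 but the environment (between two vowels) is not met → [r].
/a/ — word-final; rule 1 does not apply here → [a].

[baːmjaːvɡuːjaːvra]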